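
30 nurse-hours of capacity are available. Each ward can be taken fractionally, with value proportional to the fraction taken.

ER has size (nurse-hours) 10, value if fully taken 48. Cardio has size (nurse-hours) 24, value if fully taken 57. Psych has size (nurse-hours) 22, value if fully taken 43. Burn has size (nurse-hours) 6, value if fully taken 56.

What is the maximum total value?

Sort by value density: Burn 56/6≈9.33, ER 48/10≈4.8, Cardio 57/24≈2.38, Psych 43/22≈1.95.
Burn: take in full, 6 nurse-hours for value 56 → 24 left.
Take all of ER (10 nurse-hours, value 48) → 14 nurse-hours left.
Only 14 nurse-hours remain; take 14/24 of Cardio for value 57×14/24 = 33.25.
Total value = 137.25.

137.25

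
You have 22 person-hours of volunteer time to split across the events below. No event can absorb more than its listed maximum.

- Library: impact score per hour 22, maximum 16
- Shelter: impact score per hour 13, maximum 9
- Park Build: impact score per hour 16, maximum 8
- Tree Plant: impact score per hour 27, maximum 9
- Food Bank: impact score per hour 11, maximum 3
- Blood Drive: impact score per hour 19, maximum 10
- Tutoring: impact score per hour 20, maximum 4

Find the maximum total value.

Rank by impact score per hour: Tree Plant 27 > Library 22 > Tutoring 20 > Blood Drive 19 > Park Build 16 > Shelter 13 > Food Bank 11.
Tree Plant: +9 to 9 (cap) ; 13 left.
Library has room for 16 but only 13 remain, so it gets 13.
Total = 22×13 + 27×9 = 529.

529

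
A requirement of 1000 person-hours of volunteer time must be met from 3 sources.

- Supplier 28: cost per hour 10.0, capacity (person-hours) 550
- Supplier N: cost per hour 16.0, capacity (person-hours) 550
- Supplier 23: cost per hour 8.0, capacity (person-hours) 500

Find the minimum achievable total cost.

9000

Use sources in increasing cost order.
Supplier 23 (8.0): use full 500 — 500 person-hours to go.
Take 500 from Supplier 28 at 10.0 to finish.
Supplier N: unused.
Cost = 500×8.0 + 500×10.0 = 9000.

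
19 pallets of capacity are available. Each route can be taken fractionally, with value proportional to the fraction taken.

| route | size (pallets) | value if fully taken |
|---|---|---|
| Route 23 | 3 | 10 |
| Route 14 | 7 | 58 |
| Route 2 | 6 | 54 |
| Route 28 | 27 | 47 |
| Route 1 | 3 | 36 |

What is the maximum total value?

Best value per unit of size first: Route 1 36/3≈12, Route 2 54/6≈9, Route 14 58/7≈8.29, Route 23 10/3≈3.33, Route 28 47/27≈1.74.
All 3 pallets of Route 1 fit (value 36) ; 16 remain.
Route 2: take in full, 6 pallets for value 54 ; 10 left.
Route 14: take in full, 7 pallets for value 58 ; 3 left.
Route 23: take in full, 3 pallets for value 10 ; 0 left.
Total value = 158.

158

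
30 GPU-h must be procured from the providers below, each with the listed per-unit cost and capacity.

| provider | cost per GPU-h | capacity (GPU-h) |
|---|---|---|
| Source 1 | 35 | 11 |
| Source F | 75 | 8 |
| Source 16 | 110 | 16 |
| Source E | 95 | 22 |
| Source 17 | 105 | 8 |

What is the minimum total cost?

2030

Fill from the cheapest provider first.
Source 1 at 35: take all 11 GPU-h → 19 still needed.
Take 8 from Source F at 75 → need 11 more.
Source E (95): take the remaining 11 → done.
Source 17, Source 16: unused.
Cost = 11×35 + 8×75 + 11×95 = 2030.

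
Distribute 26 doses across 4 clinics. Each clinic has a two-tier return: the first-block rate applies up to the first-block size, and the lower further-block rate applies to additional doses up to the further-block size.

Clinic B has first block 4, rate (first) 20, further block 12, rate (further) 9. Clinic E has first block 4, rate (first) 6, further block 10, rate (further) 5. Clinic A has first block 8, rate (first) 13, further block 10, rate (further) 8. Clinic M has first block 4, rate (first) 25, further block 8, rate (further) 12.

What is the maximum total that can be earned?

Treat each block as its own option and order by rate: Clinic M/first 25 > Clinic B/first 20 > Clinic A/first 13 > Clinic M/second 12 > Clinic B/second 9 > Clinic A/second 8 > Clinic E/first 6 > Clinic E/second 5.
Clinic M first at 25: fill all 4 → 22 left.
Clinic B/first (20): +4 → 18 left.
Clinic A/first (13): +8 → 10 left.
Clinic M second at 12: fill all 8 → 2 left.
2 remain; put them into Clinic B second at 9.
Total = 25×4 + 20×4 + 13×8 + 12×8 + 9×2 = 398.

398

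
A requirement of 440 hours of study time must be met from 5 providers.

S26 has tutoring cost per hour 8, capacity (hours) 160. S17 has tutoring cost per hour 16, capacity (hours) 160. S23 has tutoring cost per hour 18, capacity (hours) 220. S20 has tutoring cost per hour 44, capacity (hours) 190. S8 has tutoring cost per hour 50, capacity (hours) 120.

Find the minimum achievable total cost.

6000

Cheapest first:
S26 at 8: take all 160 hours — 280 still needed.
Take 160 from S17 at 16 — need 120 more.
S23 (18): take the remaining 120 — done.
S20, S8: unused.
Cost = 160×8 + 160×16 + 120×18 = 6000.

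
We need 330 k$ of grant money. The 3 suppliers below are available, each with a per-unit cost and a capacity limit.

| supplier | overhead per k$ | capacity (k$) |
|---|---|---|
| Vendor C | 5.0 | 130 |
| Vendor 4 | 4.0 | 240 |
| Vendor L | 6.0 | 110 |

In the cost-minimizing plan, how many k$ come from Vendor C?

Cheapest first:
Take 240 from Vendor 4 at 4.0 ; need 90 more.
Take 90 from Vendor C at 5.0 to finish.
Vendor L: unused.

90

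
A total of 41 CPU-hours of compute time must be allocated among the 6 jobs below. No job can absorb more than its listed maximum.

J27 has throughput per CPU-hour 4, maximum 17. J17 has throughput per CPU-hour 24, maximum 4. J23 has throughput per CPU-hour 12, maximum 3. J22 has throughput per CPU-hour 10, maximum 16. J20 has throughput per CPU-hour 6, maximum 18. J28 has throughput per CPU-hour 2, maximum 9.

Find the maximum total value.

Highest throughput per CPU-hour first: J17 24 > J23 12 > J22 10 > J20 6 > J27 4 > J28 2.
J17 takes 4 to reach its cap of 4 → 37 left.
J23: +3 to 3 (cap) → 34 left.
J22 takes 16 to reach its cap of 16 → 18 left.
J20 takes 18 to reach its cap of 18 → 0 left.
Total = 24×4 + 12×3 + 10×16 + 6×18 = 400.

400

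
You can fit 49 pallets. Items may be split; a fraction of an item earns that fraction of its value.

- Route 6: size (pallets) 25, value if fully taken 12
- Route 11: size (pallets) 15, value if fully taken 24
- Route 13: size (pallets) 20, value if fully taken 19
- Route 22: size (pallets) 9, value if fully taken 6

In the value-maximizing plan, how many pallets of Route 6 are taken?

Rank by value-to-size ratio: Route 11 24/15≈1.6, Route 13 19/20≈0.95, Route 22 6/9≈0.667, Route 6 12/25≈0.48.
Take all of Route 11 (15 pallets, value 24) — 34 pallets left.
All 20 pallets of Route 13 fit (value 19) — 14 remain.
Take all of Route 22 (9 pallets, value 6) — 5 pallets left.
Fill the last 5 pallets with part of Route 6: 5/25 of it earns 2.4.

5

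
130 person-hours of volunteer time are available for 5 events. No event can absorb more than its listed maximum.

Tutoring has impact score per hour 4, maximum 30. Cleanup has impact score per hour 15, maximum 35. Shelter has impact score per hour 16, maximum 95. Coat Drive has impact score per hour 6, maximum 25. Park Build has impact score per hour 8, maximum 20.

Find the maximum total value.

2045

Order the events by impact score per hour: Shelter 16 > Cleanup 15 > Park Build 8 > Coat Drive 6 > Tutoring 4.
Shelter: +95 to 95 (cap) — 35 left.
Give Cleanup 35 to hit its cap of 35 — 0 left.
Total = 15×35 + 16×95 = 2045.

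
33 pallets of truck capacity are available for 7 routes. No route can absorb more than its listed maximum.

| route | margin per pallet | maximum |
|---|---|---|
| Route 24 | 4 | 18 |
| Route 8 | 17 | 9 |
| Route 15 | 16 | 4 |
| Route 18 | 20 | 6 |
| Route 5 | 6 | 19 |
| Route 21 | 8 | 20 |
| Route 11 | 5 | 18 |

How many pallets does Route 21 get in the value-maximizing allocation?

14

Highest margin per pallet first: Route 18 20 > Route 8 17 > Route 15 16 > Route 21 8 > Route 5 6 > Route 11 5 > Route 24 4.
Route 18 takes 6 to reach its cap of 6 ; 27 left.
Route 8 takes 9 to reach its cap of 9 ; 18 left.
Route 15 takes 4 to reach its cap of 4 ; 14 left.
Route 21: +14 (room for 20) → 14. Pool exhausted.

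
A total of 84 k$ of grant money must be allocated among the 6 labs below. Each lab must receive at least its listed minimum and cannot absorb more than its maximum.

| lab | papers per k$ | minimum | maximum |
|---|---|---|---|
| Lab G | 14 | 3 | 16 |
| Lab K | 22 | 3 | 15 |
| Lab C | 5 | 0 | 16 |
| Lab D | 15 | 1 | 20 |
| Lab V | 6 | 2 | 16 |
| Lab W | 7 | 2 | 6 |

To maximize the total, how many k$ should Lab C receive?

11

Meeting every minimum uses 3+3+0+1+2+2 = 11 k$, leaving 73.
Order the labs by papers per k$: Lab K 22 > Lab D 15 > Lab G 14 > Lab W 7 > Lab V 6 > Lab C 5.
Lab K takes 12 more to reach its cap of 15 — 61 left.
Lab D: +19 to 20 (cap) — 42 left.
Lab G: +13 to 16 (cap) — 29 left.
Lab W: +4 to 6 (cap) — 25 left.
Give Lab V 14 more to hit its cap of 16 — 11 left.
Lab C: +11 (room for 16) → 11. Pool exhausted.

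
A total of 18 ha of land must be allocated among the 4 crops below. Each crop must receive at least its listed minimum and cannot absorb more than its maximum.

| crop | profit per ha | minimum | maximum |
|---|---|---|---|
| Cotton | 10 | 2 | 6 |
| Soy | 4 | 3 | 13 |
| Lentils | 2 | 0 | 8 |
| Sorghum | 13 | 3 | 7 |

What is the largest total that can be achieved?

171

Meeting every minimum uses 2+3+0+3 = 8 ha, leaving 10.
Order the crops by profit per ha: Sorghum 13 > Cotton 10 > Soy 4 > Lentils 2.
Sorghum takes 4 more to reach its cap of 7 ; 6 left.
Cotton takes 4 more to reach its cap of 6 ; 2 left.
Soy: +2 (room for 10) → 5. Pool exhausted.
Total = 10×6 + 4×5 + 13×7 = 171.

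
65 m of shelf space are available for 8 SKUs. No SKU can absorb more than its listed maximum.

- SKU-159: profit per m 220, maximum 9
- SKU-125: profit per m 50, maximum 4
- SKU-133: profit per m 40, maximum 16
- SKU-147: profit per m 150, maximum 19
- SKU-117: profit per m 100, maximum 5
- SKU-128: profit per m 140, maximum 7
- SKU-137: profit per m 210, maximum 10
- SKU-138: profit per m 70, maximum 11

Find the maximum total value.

9380

Highest profit per m first: SKU-159 220 > SKU-137 210 > SKU-147 150 > SKU-128 140 > SKU-117 100 > SKU-138 70 > SKU-125 50 > SKU-133 40.
SKU-159: +9 to 9 (cap) → 56 left.
SKU-137: +10 to 10 (cap) → 46 left.
SKU-147 takes 19 to reach its cap of 19 → 27 left.
SKU-128: +7 to 7 (cap) → 20 left.
Give SKU-117 5 to hit its cap of 5 → 15 left.
SKU-138: +11 to 11 (cap) → 4 left.
SKU-125: +4 to 4 (cap) → 0 left.
Total = 220×9 + 50×4 + 150×19 + 100×5 + 140×7 + 210×10 + 70×11 = 9380.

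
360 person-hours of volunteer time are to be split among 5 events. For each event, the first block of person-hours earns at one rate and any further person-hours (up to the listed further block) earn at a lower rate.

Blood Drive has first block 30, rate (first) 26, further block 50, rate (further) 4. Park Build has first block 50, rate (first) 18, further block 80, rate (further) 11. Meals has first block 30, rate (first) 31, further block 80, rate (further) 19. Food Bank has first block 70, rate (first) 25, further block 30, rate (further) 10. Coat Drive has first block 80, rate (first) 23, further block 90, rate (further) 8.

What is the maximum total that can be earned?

Treat each block as its own option and order by rate: Meals/T1 31 > Blood Drive/T1 26 > Food Bank/T1 25 > Coat Drive/T1 23 > Meals/T2 19 > Park Build/T1 18 > Park Build/T2 11 > Food Bank/T2 10 > Coat Drive/T2 8 > Blood Drive/T2 4.
Meals/T1 (31): +30 ; 330 left.
Fill Blood Drive T1 block (30 at 26) ; 300 left.
Food Bank T1 at 25: fill all 70 ; 230 left.
Coat Drive T1 at 23: fill all 80 ; 150 left.
Meals T2 at 19: fill all 80 ; 70 left.
Park Build T1 at 18: fill all 50 ; 20 left.
Park Build T2 at 11: only 20 left, fill 20.
Total = 31×30 + 26×30 + 25×70 + 23×80 + 19×80 + 18×50 + 11×20 = 7940.

7940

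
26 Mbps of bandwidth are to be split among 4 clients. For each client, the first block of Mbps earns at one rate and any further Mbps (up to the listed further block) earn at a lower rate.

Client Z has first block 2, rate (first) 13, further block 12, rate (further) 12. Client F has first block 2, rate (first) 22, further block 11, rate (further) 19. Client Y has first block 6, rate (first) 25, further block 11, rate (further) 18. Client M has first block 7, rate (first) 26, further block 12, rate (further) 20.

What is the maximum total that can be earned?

596

Order all 8 blocks by rate: Client M/T1 26 > Client Y/T1 25 > Client F/T1 22 > Client M/T2 20 > Client F/T2 19 > Client Y/T2 18 > Client Z/T1 13 > Client Z/T2 12.
Client M/T1 (26): +7 ; 19 left.
Client Y T1 at 25: fill all 6 ; 13 left.
Fill Client F T1 block (2 at 22) ; 11 left.
Client M/T2: +11 of 12 at 20; pool empty.
Total = 26×7 + 25×6 + 22×2 + 20×11 = 596.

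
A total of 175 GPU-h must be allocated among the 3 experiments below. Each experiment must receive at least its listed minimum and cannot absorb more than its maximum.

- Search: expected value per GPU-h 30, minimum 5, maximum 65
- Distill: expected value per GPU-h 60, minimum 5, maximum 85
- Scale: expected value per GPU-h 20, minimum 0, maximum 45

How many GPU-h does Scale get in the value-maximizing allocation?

25

Meeting every minimum uses 5+5+0 = 10 GPU-h, leaving 165.
Order the experiments by expected value per GPU-h: Distill 60 > Search 30 > Scale 20.
Distill takes 80 more to reach its cap of 85 ; 85 left.
Search takes 60 more to reach its cap of 65 ; 25 left.
Scale: +25 (room for 45) → 25. Pool exhausted.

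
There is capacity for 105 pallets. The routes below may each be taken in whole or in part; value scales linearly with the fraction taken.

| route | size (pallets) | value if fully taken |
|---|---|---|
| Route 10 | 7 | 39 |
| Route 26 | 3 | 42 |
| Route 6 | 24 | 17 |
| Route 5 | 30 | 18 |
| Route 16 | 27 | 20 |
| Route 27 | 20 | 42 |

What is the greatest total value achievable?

174.4

Best value per unit of size first: Route 26 42/3≈14, Route 10 39/7≈5.57, Route 27 42/20≈2.1, Route 16 20/27≈0.741, Route 6 17/24≈0.708, Route 5 18/30≈0.6.
Take all of Route 26 (3 pallets, value 42) ; 102 pallets left.
Take all of Route 10 (7 pallets, value 39) ; 95 pallets left.
Route 27: take in full, 20 pallets for value 42 ; 75 left.
All 27 pallets of Route 16 fit (value 20) ; 48 remain.
Route 6: take in full, 24 pallets for value 17 ; 24 left.
Only 24 pallets remain; take 24/30 of Route 5 for value 18×24/30 = 14.4.
Total value = 174.4.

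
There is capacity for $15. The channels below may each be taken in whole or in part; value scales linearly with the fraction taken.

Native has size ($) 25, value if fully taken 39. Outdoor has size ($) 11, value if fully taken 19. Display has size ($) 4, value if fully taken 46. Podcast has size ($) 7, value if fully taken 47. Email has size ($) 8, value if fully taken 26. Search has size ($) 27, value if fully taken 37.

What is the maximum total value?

106

Sort by value density: Display 46/4≈11.5, Podcast 47/7≈6.71, Email 26/8≈3.25, Outdoor 19/11≈1.73, Native 39/25≈1.56, Search 37/27≈1.37.
All 4 $ of Display fit (value 46) — 11 remain.
Podcast: take in full, 7 $ for value 47 — 4 left.
Only 4 $ remain; take 4/8 of Email for value 26×4/8 = 13.
Total value = 106.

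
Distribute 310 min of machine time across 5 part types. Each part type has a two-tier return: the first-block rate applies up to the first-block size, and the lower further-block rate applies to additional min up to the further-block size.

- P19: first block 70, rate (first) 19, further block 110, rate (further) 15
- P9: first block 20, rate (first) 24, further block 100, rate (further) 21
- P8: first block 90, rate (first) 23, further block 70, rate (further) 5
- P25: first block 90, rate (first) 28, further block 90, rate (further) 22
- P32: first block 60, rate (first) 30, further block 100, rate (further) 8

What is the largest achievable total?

Order all 10 blocks by rate: P32/first 30 > P25/first 28 > P9/first 24 > P8/first 23 > P25/second 22 > P9/second 21 > P19/first 19 > P19/second 15 > P32/second 8 > P8/second 5.
Fill P32 first block (60 at 30) ; 250 left.
Fill P25 first block (90 at 28) ; 160 left.
Fill P9 first block (20 at 24) ; 140 left.
Fill P8 first block (90 at 23) ; 50 left.
50 remain; put them into P25 second at 22.
Total = 30×60 + 28×90 + 24×20 + 23×90 + 22×50 = 7970.

7970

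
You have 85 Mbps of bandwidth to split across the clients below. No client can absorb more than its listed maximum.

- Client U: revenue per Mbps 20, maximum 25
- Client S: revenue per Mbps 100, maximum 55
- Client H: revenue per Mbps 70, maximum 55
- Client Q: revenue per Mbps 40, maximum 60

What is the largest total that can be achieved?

Highest revenue per Mbps first: Client S 100 > Client H 70 > Client Q 40 > Client U 20.
Client S: +55 to 55 (cap) → 30 left.
Client H: +30 (room for 55) → 30. Pool exhausted.
Total = 100×55 + 70×30 = 7600.

7600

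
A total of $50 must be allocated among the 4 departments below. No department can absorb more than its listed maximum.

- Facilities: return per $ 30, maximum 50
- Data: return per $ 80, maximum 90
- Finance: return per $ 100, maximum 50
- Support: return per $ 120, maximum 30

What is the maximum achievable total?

Highest return per $ first: Support 120 > Finance 100 > Data 80 > Facilities 30.
Support: +30 to 30 (cap) → 20 left.
Only 20 left; Finance takes them to reach 20.
Total = 100×20 + 120×30 = 5600.

5600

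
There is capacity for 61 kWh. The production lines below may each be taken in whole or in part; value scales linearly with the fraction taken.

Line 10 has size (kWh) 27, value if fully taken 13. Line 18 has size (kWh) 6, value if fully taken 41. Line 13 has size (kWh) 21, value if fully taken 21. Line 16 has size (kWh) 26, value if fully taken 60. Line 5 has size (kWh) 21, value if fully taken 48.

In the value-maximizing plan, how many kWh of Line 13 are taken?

Best value per unit of size first: Line 18 41/6≈6.83, Line 16 60/26≈2.31, Line 5 48/21≈2.29, Line 13 21/21≈1, Line 10 13/27≈0.481.
Take all of Line 18 (6 kWh, value 41) ; 55 kWh left.
Line 16: take in full, 26 kWh for value 60 ; 29 left.
All 21 kWh of Line 5 fit (value 48) ; 8 remain.
8 kWh left: a 8/21 share of Line 13 gives 21×8/21 = 8.

8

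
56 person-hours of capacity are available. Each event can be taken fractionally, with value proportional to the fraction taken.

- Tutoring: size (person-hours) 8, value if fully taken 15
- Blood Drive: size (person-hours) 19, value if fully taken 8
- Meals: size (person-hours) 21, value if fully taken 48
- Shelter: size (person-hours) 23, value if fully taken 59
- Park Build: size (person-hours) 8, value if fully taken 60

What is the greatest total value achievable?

Best value per unit of size first: Park Build 60/8≈7.5, Shelter 59/23≈2.57, Meals 48/21≈2.29, Tutoring 15/8≈1.88, Blood Drive 8/19≈0.421.
Park Build: take in full, 8 person-hours for value 60 → 48 left.
Shelter: take in full, 23 person-hours for value 59 → 25 left.
Take all of Meals (21 person-hours, value 48) → 4 person-hours left.
4 person-hours left: a 4/8 share of Tutoring gives 15×4/8 = 7.5.
Total value = 174.5.

174.5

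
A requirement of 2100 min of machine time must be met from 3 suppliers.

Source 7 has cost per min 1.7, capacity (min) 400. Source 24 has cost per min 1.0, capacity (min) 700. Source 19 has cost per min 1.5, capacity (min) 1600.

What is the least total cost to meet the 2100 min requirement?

2800

Cheapest first:
Source 24 (1.0): use full 700 — 1400 min to go.
Source 19 (1.5): take the remaining 1400 — done.
Source 7: unused.
Cost = 700×1.0 + 1400×1.5 = 2800.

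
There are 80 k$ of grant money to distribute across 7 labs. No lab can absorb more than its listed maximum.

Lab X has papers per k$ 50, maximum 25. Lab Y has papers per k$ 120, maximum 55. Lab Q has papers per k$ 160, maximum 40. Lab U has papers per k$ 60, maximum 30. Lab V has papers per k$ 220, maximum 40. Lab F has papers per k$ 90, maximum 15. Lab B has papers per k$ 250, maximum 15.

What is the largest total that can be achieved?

Highest papers per k$ first: Lab B 250 > Lab V 220 > Lab Q 160 > Lab Y 120 > Lab F 90 > Lab U 60 > Lab X 50.
Lab B takes 15 to reach its cap of 15 → 65 left.
Give Lab V 40 to hit its cap of 40 → 25 left.
Lab Q: +25 (room for 40) → 25. Pool exhausted.
Total = 160×25 + 220×40 + 250×15 = 16550.

16550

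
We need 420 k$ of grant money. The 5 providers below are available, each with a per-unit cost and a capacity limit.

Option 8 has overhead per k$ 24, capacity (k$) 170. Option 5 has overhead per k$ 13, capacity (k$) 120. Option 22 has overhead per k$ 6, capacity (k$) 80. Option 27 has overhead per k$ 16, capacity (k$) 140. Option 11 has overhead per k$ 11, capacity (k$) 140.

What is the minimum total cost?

4860

Cheapest first:
Option 22 (6): use full 80 ; 340 k$ to go.
Option 11 at 11: take all 140 k$ ; 200 still needed.
Option 5 at 13: take all 120 k$ ; 80 still needed.
Take 80 from Option 27 at 16 to finish.
Option 8: unused.
Cost = 80×6 + 140×11 + 120×13 + 80×16 = 4860.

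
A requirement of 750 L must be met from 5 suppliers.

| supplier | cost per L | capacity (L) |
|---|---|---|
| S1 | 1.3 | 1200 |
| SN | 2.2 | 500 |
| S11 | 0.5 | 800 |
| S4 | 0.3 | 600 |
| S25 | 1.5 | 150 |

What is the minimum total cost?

255

Cheapest first:
S4 (0.3): use full 600 → 150 L to go.
Take 150 from S11 at 0.5 to finish.
S1, S25, SN: unused.
Cost = 600×0.3 + 150×0.5 = 255.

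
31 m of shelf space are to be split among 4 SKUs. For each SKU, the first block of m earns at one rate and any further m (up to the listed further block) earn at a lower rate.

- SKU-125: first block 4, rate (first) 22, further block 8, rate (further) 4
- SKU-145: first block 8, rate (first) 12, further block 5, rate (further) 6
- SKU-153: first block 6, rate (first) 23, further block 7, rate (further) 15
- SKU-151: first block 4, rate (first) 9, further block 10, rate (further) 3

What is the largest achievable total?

475

Order all 8 blocks by rate: SKU-153/first 23 > SKU-125/first 22 > SKU-153/second 15 > SKU-145/first 12 > SKU-151/first 9 > SKU-145/second 6 > SKU-125/second 4 > SKU-151/second 3.
SKU-153/first (23): +6 — 25 left.
Fill SKU-125 first block (4 at 22) — 21 left.
Fill SKU-153 second block (7 at 15) — 14 left.
SKU-145 first at 12: fill all 8 — 6 left.
SKU-151 first at 9: fill all 4 — 2 left.
2 remain; put them into SKU-145 second at 6.
Total = 23×6 + 22×4 + 15×7 + 12×8 + 9×4 + 6×2 = 475.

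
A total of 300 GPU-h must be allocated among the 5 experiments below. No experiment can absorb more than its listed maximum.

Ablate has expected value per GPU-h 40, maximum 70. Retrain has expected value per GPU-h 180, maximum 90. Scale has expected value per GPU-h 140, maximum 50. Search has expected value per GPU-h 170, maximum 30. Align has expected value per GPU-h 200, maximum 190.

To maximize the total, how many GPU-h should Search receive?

20

Order the experiments by expected value per GPU-h: Align 200 > Retrain 180 > Search 170 > Scale 140 > Ablate 40.
Align: +190 to 190 (cap) → 110 left.
Retrain: +90 to 90 (cap) → 20 left.
Search: +20 (room for 30) → 20. Pool exhausted.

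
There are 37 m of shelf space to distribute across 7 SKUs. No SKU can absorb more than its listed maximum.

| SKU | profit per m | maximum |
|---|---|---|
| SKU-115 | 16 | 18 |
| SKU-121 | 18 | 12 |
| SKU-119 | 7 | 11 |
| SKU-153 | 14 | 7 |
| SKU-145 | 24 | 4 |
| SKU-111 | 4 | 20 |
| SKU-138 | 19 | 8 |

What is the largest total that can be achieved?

672

Order the SKUs by profit per m: SKU-145 24 > SKU-138 19 > SKU-121 18 > SKU-115 16 > SKU-153 14 > SKU-119 7 > SKU-111 4.
SKU-145 takes 4 to reach its cap of 4 ; 33 left.
SKU-138 takes 8 to reach its cap of 8 ; 25 left.
SKU-121 takes 12 to reach its cap of 12 ; 13 left.
SKU-115 has room for 18 but only 13 remain, so it gets 13.
Total = 16×13 + 18×12 + 24×4 + 19×8 = 672.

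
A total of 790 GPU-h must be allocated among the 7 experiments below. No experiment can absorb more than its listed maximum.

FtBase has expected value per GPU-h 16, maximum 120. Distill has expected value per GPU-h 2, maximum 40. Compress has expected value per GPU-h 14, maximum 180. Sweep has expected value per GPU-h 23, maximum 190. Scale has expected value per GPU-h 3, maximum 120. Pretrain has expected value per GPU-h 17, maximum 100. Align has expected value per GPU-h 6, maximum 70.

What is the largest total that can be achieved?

11310

Rank by expected value per GPU-h: Sweep 23 > Pretrain 17 > FtBase 16 > Compress 14 > Align 6 > Scale 3 > Distill 2.
Give Sweep 190 to hit its cap of 190 → 600 left.
Pretrain: +100 to 100 (cap) → 500 left.
FtBase: +120 to 120 (cap) → 380 left.
Compress: +180 to 180 (cap) → 200 left.
Give Align 70 to hit its cap of 70 → 130 left.
Scale takes 120 to reach its cap of 120 → 10 left.
Distill has room for 40 but only 10 remain, so it gets 10.
Total = 16×120 + 2×10 + 14×180 + 23×190 + 3×120 + 17×100 + 6×70 = 11310.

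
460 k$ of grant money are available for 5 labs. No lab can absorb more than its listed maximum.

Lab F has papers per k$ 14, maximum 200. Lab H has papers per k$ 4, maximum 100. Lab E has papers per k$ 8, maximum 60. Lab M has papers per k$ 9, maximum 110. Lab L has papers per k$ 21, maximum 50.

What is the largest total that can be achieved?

5480

Highest papers per k$ first: Lab L 21 > Lab F 14 > Lab M 9 > Lab E 8 > Lab H 4.
Give Lab L 50 to hit its cap of 50 ; 410 left.
Lab F takes 200 to reach its cap of 200 ; 210 left.
Lab M: +110 to 110 (cap) ; 100 left.
Lab E takes 60 to reach its cap of 60 ; 40 left.
Lab H has room for 100 but only 40 remain, so it gets 40.
Total = 14×200 + 4×40 + 8×60 + 9×110 + 21×50 = 5480.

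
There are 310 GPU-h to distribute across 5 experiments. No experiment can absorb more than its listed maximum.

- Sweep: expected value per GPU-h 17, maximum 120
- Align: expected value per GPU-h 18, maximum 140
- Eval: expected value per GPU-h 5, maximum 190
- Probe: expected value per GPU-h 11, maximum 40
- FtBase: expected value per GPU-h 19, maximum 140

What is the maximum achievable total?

5690

Rank by expected value per GPU-h: FtBase 19 > Align 18 > Sweep 17 > Probe 11 > Eval 5.
FtBase takes 140 to reach its cap of 140 → 170 left.
Align takes 140 to reach its cap of 140 → 30 left.
Sweep has room for 120 but only 30 remain, so it gets 30.
Total = 17×30 + 18×140 + 19×140 = 5690.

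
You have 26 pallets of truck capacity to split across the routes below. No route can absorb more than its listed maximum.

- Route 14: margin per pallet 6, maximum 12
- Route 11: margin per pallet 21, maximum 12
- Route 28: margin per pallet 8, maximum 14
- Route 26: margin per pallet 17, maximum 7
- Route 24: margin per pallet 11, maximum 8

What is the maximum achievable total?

Highest margin per pallet first: Route 11 21 > Route 26 17 > Route 24 11 > Route 28 8 > Route 14 6.
Give Route 11 12 to hit its cap of 12 — 14 left.
Give Route 26 7 to hit its cap of 7 — 7 left.
Route 24 has room for 8 but only 7 remain, so it gets 7.
Total = 21×12 + 17×7 + 11×7 = 448.

448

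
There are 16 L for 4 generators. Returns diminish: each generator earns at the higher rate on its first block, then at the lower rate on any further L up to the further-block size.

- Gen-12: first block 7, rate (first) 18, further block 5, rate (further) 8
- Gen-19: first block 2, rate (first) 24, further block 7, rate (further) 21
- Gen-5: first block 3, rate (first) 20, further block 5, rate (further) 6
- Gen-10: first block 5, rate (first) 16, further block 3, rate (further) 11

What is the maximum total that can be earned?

Treat each block as its own option and order by rate: Gen-19/first 24 > Gen-19/second 21 > Gen-5/first 20 > Gen-12/first 18 > Gen-10/first 16 > Gen-10/second 11 > Gen-12/second 8 > Gen-5/second 6.
Fill Gen-19 first block (2 at 24) → 14 left.
Fill Gen-19 second block (7 at 21) → 7 left.
Gen-5 first at 20: fill all 3 → 4 left.
4 remain; put them into Gen-12 first at 18.
Total = 24×2 + 21×7 + 20×3 + 18×4 = 327.

327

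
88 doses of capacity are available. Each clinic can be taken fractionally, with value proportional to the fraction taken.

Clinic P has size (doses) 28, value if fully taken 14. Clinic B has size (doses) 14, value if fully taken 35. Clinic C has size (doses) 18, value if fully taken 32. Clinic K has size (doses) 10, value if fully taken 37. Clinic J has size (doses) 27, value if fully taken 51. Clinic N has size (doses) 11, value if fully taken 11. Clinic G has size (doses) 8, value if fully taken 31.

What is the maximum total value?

197

Best value per unit of size first: Clinic G 31/8≈3.88, Clinic K 37/10≈3.7, Clinic B 35/14≈2.5, Clinic J 51/27≈1.89, Clinic C 32/18≈1.78, Clinic N 11/11≈1, Clinic P 14/28≈0.5.
All 8 doses of Clinic G fit (value 31) → 80 remain.
Take all of Clinic K (10 doses, value 37) → 70 doses left.
Take all of Clinic B (14 doses, value 35) → 56 doses left.
All 27 doses of Clinic J fit (value 51) → 29 remain.
All 18 doses of Clinic C fit (value 32) → 11 remain.
Take all of Clinic N (11 doses, value 11) → 0 doses left.
Total value = 197.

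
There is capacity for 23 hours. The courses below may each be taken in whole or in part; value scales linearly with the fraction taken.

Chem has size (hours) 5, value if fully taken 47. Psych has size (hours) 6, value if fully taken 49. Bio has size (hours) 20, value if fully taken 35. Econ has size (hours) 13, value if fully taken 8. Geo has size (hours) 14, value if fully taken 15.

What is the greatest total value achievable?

117

Rank by value-to-size ratio: Chem 47/5≈9.4, Psych 49/6≈8.17, Bio 35/20≈1.75, Geo 15/14≈1.07, Econ 8/13≈0.615.
Chem: take in full, 5 hours for value 47 ; 18 left.
Psych: take in full, 6 hours for value 49 ; 12 left.
Only 12 hours remain; take 12/20 of Bio for value 35×12/20 = 21.
Total value = 117.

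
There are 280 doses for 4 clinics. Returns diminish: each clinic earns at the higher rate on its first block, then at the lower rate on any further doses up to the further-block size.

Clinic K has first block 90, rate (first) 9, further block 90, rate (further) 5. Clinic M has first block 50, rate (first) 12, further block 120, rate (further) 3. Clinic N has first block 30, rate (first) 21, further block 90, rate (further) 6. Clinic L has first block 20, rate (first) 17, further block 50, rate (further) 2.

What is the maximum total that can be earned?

2920

Rank every tier by rate: Clinic N/T1 21 > Clinic L/T1 17 > Clinic M/T1 12 > Clinic K/T1 9 > Clinic N/T2 6 > Clinic K/T2 5 > Clinic M/T2 3 > Clinic L/T2 2.
Fill Clinic N T1 block (30 at 21) ; 250 left.
Clinic L/T1 (17): +20 ; 230 left.
Fill Clinic M T1 block (50 at 12) ; 180 left.
Fill Clinic K T1 block (90 at 9) ; 90 left.
Clinic N T2 at 6: fill all 90 ; 0 left.
Total = 21×30 + 17×20 + 12×50 + 9×90 + 6×90 = 2920.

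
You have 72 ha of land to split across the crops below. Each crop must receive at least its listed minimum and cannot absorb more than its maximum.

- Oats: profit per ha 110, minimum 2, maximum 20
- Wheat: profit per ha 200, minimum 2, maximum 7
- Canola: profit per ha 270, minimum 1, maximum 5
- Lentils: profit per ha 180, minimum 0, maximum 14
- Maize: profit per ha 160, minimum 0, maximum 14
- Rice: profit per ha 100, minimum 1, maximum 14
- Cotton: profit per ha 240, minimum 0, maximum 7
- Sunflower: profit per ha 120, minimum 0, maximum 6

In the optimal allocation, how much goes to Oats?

Meeting every minimum uses 2+2+1+0+0+1+0+0 = 6 ha, leaving 66.
Rank by profit per ha: Canola 270 > Cotton 240 > Wheat 200 > Lentils 180 > Maize 160 > Sunflower 120 > Oats 110 > Rice 100.
Canola takes 4 more to reach its cap of 5 — 62 left.
Cotton takes 7 more to reach its cap of 7 — 55 left.
Give Wheat 5 more to hit its cap of 7 — 50 left.
Lentils: +14 to 14 (cap) — 36 left.
Give Maize 14 more to hit its cap of 14 — 22 left.
Sunflower takes 6 more to reach its cap of 6 — 16 left.
Oats has room for 18 more but only 16 remain, so it gets 18.

18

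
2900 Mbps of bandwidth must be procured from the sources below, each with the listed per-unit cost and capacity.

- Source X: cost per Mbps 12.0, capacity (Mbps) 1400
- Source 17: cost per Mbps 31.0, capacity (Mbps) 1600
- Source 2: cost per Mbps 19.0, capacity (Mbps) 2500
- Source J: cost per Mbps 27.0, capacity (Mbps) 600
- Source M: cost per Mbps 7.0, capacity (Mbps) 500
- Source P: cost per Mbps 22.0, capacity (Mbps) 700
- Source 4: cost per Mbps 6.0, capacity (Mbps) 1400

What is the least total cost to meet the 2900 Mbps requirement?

23900

Cheapest first:
Source 4 at 6.0: take all 1400 Mbps — 1500 still needed.
Source M at 7.0: take all 500 Mbps — 1000 still needed.
Source X (12.0): take the remaining 1000 — done.
Source 2, Source P, Source J, Source 17: unused.
Cost = 1400×6.0 + 500×7.0 + 1000×12.0 = 23900.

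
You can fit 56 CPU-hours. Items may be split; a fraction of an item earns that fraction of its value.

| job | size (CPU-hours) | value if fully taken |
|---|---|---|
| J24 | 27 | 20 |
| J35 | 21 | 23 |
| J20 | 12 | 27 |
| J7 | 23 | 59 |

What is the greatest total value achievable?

Sort by value density: J7 59/23≈2.57, J20 27/12≈2.25, J35 23/21≈1.1, J24 20/27≈0.741.
J7: take in full, 23 CPU-hours for value 59 ; 33 left.
Take all of J20 (12 CPU-hours, value 27) ; 21 CPU-hours left.
Take all of J35 (21 CPU-hours, value 23) ; 0 CPU-hours left.
Total value = 109.

109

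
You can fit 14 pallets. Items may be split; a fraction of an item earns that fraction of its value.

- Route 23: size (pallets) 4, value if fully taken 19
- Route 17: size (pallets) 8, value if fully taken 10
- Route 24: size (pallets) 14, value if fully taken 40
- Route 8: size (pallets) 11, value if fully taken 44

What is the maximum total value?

Rank by value-to-size ratio: Route 23 19/4≈4.75, Route 8 44/11≈4, Route 24 40/14≈2.86, Route 17 10/8≈1.25.
Take all of Route 23 (4 pallets, value 19) ; 10 pallets left.
10 pallets left: a 10/11 share of Route 8 gives 44×10/11 = 40.
Total value = 59.

59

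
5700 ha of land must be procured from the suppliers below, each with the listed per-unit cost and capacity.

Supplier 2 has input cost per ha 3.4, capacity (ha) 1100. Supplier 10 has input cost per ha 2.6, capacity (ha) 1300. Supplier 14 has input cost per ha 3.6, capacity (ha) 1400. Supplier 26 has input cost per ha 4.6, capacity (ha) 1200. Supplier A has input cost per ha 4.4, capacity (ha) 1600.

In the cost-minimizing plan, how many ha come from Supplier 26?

300

Fill from the cheapest supplier first.
Supplier 10 at 2.6: take all 1300 ha → 4400 still needed.
Take 1100 from Supplier 2 at 3.4 → need 3300 more.
Supplier 14 at 3.6: take all 1400 ha → 1900 still needed.
Supplier A at 4.4: take all 1600 ha → 300 still needed.
Supplier 26 (4.6): take the remaining 300 → done.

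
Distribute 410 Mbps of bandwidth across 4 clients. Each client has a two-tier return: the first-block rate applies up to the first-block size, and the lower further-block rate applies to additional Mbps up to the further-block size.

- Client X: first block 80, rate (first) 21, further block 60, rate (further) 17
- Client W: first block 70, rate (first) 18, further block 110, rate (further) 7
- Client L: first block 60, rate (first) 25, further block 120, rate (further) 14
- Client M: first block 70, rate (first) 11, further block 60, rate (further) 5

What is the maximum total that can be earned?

7360

Rank every tier by rate: Client L/tier1 25 > Client X/tier1 21 > Client W/tier1 18 > Client X/tier2 17 > Client L/tier2 14 > Client M/tier1 11 > Client W/tier2 7 > Client M/tier2 5.
Fill Client L tier1 block (60 at 25) ; 350 left.
Client X/tier1 (21): +80 ; 270 left.
Client W/tier1 (18): +70 ; 200 left.
Client X/tier2 (17): +60 ; 140 left.
Client L tier2 at 14: fill all 120 ; 20 left.
Client M/tier1: +20 of 70 at 11; pool empty.
Total = 25×60 + 21×80 + 18×70 + 17×60 + 14×120 + 11×20 = 7360.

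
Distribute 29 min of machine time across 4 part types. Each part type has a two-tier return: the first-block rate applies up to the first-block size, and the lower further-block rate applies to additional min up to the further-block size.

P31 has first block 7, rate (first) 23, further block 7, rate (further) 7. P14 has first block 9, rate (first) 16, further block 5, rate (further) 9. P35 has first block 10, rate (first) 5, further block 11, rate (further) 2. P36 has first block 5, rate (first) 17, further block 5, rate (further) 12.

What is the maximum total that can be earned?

477

Order all 8 blocks by rate: P31/tier1 23 > P36/tier1 17 > P14/tier1 16 > P36/tier2 12 > P14/tier2 9 > P31/tier2 7 > P35/tier1 5 > P35/tier2 2.
P31 tier1 at 23: fill all 7 ; 22 left.
P36 tier1 at 17: fill all 5 ; 17 left.
P14/tier1 (16): +9 ; 8 left.
P36/tier2 (12): +5 ; 3 left.
P14/tier2: +3 of 5 at 9; pool empty.
Total = 23×7 + 17×5 + 16×9 + 12×5 + 9×3 = 477.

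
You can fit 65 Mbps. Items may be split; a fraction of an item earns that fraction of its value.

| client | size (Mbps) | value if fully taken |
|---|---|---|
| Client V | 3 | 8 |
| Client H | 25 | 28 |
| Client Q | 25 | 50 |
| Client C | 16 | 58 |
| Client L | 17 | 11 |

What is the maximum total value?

139.52

Rank by value-to-size ratio: Client C 58/16≈3.62, Client V 8/3≈2.67, Client Q 50/25≈2, Client H 28/25≈1.12, Client L 11/17≈0.647.
All 16 Mbps of Client C fit (value 58) ; 49 remain.
All 3 Mbps of Client V fit (value 8) ; 46 remain.
All 25 Mbps of Client Q fit (value 50) ; 21 remain.
Only 21 Mbps remain; take 21/25 of Client H for value 28×21/25 = 23.52.
Total value = 139.52.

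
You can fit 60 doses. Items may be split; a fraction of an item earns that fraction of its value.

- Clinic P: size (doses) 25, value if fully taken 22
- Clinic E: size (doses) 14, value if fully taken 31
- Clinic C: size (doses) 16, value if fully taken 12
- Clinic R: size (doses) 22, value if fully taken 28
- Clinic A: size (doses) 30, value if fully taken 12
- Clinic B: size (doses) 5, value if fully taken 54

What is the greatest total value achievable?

Best value per unit of size first: Clinic B 54/5≈10.8, Clinic E 31/14≈2.21, Clinic R 28/22≈1.27, Clinic P 22/25≈0.88, Clinic C 12/16≈0.75, Clinic A 12/30≈0.4.
Take all of Clinic B (5 doses, value 54) — 55 doses left.
Take all of Clinic E (14 doses, value 31) — 41 doses left.
Clinic R: take in full, 22 doses for value 28 — 19 left.
19 doses left: a 19/25 share of Clinic P gives 22×19/25 = 16.72.
Total value = 129.72.

129.72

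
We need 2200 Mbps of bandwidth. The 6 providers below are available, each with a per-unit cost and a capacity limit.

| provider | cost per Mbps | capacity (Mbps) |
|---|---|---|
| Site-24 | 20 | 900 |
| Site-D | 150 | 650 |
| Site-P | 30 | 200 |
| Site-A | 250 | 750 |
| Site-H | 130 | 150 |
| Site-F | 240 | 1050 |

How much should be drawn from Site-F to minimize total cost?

300

Use providers in increasing cost order.
Take 900 from Site-24 at 20 → need 1300 more.
Site-P (30): use full 200 → 1100 Mbps to go.
Take 150 from Site-H at 130 → need 950 more.
Site-D at 150: take all 650 Mbps → 300 still needed.
Site-F at 240: take 300 of its 1050 → requirement met.
Site-A: unused.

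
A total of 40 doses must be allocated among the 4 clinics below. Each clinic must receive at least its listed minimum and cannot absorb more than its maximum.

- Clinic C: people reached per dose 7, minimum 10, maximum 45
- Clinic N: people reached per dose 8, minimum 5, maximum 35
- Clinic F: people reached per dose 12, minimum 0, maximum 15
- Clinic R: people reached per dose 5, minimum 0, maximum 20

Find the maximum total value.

370

Meeting every minimum uses 10+5+0+0 = 15 doses, leaving 25.
Highest people reached per dose first: Clinic F 12 > Clinic N 8 > Clinic C 7 > Clinic R 5.
Clinic F takes 15 more to reach its cap of 15 — 10 left.
Clinic N: +10 (room for 30) → 15. Pool exhausted.
Total = 7×10 + 8×15 + 12×15 = 370.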